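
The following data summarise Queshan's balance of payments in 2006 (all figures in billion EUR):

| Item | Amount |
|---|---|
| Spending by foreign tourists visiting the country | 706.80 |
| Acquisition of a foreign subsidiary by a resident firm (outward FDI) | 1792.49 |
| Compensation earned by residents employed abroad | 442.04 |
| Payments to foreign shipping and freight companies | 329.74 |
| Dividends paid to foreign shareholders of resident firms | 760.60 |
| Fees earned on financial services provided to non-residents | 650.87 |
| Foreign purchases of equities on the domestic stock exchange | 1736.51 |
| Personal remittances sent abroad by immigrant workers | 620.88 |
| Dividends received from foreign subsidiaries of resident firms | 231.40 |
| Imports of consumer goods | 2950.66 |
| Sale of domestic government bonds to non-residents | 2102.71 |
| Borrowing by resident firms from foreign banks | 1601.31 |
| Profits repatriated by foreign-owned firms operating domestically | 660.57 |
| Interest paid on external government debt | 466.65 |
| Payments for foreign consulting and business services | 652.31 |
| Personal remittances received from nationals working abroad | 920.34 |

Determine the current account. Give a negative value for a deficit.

-3489.96

Goods: -2950.66
Services: 706.80 - 329.74 + 650.87 - 652.31 = 375.62
Primary income: 231.40 - 660.57 + 442.04 - 466.65 - 760.60 = -1214.38
Secondary income: 920.34 - 620.88 = 299.46
Current account = (-2950.66) + 375.62 + (-1214.38) + 299.46 = -3489.96
(Excluded from the current account — financial account: acquisition of a foreign subsidiary by a resident firm (outward FDI) 1792.49, foreign purchases of equities on the domestic stock exchange 1736.51, sale of domestic government bonds to non-residents 2102.71, borrowing by resident firms from foreign banks 1601.31.)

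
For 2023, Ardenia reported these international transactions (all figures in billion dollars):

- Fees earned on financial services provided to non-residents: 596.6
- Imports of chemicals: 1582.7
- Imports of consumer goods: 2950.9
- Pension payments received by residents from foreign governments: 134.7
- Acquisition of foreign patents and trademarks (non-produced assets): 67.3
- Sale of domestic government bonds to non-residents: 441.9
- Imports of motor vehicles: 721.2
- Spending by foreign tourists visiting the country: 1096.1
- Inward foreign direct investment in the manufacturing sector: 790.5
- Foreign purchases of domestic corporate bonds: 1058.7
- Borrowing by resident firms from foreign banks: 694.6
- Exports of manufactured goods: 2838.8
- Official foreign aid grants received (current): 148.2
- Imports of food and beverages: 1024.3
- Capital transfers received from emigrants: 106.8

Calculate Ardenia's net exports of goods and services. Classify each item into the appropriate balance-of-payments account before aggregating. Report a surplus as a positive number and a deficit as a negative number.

-1747.6

Goods: -1582.7 + 2838.8 - 721.2 - 1024.3 - 2950.9 = -3440.3
Services: 596.6 + 1096.1 = 1692.7
Trade balance = -3440.3 + 1692.7 = -1747.6
(Excluded from the trade balance — secondary income: pension payments received by residents from foreign governments 134.7, official foreign aid grants received (current) 148.2; capital account: acquisition of foreign patents and trademarks (non-produced assets) 67.3, capital transfers received from emigrants 106.8; financial account: sale of domestic government bonds to non-residents 441.9, inward foreign direct investment in the manufacturing sector 790.5, foreign purchases of domestic corporate bonds 1058.7, borrowing by resident firms from foreign banks 694.6.)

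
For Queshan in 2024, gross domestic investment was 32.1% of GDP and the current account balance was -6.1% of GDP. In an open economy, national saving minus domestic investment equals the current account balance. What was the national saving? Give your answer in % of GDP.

S = I + CA = 32.1 + (-6.1) = 26.0

26.0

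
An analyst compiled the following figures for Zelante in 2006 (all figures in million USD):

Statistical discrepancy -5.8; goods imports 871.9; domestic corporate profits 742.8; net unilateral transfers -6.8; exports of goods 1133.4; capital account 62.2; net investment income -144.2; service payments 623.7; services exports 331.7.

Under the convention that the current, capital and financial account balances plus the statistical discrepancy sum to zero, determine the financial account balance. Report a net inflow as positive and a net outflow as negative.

125.1

Goods balance = 1133.4 - 871.9 = 261.5
Services balance = 331.7 - 623.7 = -292.0
Trade balance (goods + services) = 261.5 + (-292.0) = -30.5
Net primary income = -144.2
Net secondary income = -6.8
Current account = -30.5 + (-144.2) + (-6.8) = -181.5
Financial account = -(-181.5 + 62.2 + (-5.8)) = 125.1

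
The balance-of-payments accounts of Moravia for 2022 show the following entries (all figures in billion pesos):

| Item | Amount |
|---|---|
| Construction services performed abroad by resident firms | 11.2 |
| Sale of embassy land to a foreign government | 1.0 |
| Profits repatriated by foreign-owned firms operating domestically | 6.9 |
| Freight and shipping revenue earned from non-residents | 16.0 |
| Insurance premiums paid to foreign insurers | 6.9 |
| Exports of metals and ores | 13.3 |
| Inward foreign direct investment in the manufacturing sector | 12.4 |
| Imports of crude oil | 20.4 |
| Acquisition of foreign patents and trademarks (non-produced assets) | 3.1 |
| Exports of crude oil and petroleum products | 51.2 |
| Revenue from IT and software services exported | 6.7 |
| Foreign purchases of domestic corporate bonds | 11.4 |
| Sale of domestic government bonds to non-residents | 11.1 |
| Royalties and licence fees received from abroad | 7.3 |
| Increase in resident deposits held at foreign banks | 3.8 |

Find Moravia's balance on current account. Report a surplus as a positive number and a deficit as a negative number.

Goods: -20.4 + 51.2 + 13.3 = 44.1
Services: 11.2 - 6.9 + 6.7 + 7.3 + 16.0 = 34.3
Primary income: -6.9
Current account = 44.1 + 34.3 + (-6.9) = 71.5
(Excluded from the current account — capital account: sale of embassy land to a foreign government 1.0, acquisition of foreign patents and trademarks (non-produced assets) 3.1; financial account: inward foreign direct investment in the manufacturing sector 12.4, foreign purchases of domestic corporate bonds 11.4, sale of domestic government bonds to non-residents 11.1, increase in resident deposits held at foreign banks 3.8.)

71.5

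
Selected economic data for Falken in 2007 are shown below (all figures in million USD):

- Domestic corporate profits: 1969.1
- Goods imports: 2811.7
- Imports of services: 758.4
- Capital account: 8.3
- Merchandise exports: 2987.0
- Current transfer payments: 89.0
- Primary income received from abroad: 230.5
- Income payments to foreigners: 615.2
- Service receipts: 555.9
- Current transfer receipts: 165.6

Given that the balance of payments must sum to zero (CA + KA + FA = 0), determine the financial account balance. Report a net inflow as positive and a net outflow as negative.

327.0

Goods balance = 2987.0 - 2811.7 = 175.3
Services balance = 555.9 - 758.4 = -202.5
Trade balance (goods + services) = 175.3 + (-202.5) = -27.2
Net primary income = 230.5 - 615.2 = -384.7
Net secondary income = 165.6 - 89.0 = 76.6
Current account = -27.2 + (-384.7) + 76.6 = -335.3
Financial account = -(-335.3 + 8.3) = 327.0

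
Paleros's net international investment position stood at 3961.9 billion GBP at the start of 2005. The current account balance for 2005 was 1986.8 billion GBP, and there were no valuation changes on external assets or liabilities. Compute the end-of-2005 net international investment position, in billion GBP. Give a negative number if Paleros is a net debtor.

With no valuation effects, change in NIIP = current account = 1986.8
End-of-year NIIP = 3961.9 + 1986.8 = 5948.7

5948.7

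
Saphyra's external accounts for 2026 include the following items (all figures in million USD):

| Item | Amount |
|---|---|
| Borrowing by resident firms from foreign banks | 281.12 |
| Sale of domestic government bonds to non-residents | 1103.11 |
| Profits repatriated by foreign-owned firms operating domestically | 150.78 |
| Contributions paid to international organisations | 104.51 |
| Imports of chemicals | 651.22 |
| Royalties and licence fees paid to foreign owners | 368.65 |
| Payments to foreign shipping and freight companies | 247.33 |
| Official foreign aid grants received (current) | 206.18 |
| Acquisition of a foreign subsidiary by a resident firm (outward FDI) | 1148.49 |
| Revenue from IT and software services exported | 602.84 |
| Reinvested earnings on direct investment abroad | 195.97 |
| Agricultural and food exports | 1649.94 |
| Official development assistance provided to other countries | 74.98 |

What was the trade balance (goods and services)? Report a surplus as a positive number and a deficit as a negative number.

Goods: 1649.94 - 651.22 = 998.72
Services: 602.84 - 247.33 - 368.65 = -13.14
Trade balance = 998.72 + (-13.14) = 985.58
(Excluded from the trade balance — financial account: borrowing by resident firms from foreign banks 281.12, sale of domestic government bonds to non-residents 1103.11, acquisition of a foreign subsidiary by a resident firm (outward FDI) 1148.49; primary income: profits repatriated by foreign-owned firms operating domestically 150.78, reinvested earnings on direct investment abroad 195.97; secondary income: contributions paid to international organisations 104.51, official foreign aid grants received (current) 206.18, official development assistance provided to other countries 74.98.)

985.58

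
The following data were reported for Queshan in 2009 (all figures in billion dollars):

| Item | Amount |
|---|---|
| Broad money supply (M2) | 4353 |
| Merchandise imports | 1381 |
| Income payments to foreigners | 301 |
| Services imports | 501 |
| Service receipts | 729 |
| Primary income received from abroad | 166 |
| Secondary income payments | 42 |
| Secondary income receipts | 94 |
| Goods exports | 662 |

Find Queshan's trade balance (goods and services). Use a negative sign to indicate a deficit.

-491

Goods balance = 662 - 1381 = -719
Services balance = 729 - 501 = 228
Trade balance (goods + services) = -719 + 228 = -491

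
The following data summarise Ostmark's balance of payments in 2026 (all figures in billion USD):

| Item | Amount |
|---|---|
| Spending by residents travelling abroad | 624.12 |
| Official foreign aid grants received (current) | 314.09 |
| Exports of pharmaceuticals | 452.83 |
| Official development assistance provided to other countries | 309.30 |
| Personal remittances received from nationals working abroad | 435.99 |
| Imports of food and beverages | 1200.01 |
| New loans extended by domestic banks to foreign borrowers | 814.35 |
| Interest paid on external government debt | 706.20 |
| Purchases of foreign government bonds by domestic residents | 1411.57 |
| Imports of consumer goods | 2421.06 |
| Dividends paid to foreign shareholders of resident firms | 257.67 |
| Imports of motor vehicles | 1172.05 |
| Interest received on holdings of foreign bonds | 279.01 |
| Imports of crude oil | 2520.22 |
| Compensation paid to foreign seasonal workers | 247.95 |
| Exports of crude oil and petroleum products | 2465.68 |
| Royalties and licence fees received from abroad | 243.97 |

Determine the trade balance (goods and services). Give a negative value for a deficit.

Goods: -2520.22 - 1200.01 + 452.83 + 2465.68 - 2421.06 - 1172.05 = -4394.83
Services: 243.97 - 624.12 = -380.15
Trade balance = -4394.83 + (-380.15) = -4774.98
(Excluded from the trade balance — secondary income: official foreign aid grants received (current) 314.09, official development assistance provided to other countries 309.30, personal remittances received from nationals working abroad 435.99; financial account: new loans extended by domestic banks to foreign borrowers 814.35, purchases of foreign government bonds by domestic residents 1411.57; primary income: interest paid on external government debt 706.20, dividends paid to foreign shareholders of resident firms 257.67, interest received on holdings of foreign bonds 279.01, compensation paid to foreign seasonal workers 247.95.)

-4774.98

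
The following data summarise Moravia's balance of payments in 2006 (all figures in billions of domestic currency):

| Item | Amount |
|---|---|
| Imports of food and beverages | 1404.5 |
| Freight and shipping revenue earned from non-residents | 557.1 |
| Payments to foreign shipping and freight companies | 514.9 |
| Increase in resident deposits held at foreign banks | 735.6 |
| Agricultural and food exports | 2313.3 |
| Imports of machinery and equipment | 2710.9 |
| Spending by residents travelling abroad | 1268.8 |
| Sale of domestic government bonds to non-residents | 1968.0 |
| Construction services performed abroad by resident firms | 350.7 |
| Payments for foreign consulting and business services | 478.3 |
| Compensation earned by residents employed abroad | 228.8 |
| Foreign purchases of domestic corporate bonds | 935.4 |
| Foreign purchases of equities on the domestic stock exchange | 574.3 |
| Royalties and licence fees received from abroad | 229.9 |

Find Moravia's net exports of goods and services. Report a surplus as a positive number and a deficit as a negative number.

-2926.4

Goods: -1404.5 + 2313.3 - 2710.9 = -1802.1
Services: -478.3 + 557.1 - 1268.8 - 514.9 + 350.7 + 229.9 = -1124.3
Trade balance = -1802.1 + (-1124.3) = -2926.4
(Excluded from the trade balance — financial account: increase in resident deposits held at foreign banks 735.6, sale of domestic government bonds to non-residents 1968.0, foreign purchases of domestic corporate bonds 935.4, foreign purchases of equities on the domestic stock exchange 574.3; primary income: compensation earned by residents employed abroad 228.8.)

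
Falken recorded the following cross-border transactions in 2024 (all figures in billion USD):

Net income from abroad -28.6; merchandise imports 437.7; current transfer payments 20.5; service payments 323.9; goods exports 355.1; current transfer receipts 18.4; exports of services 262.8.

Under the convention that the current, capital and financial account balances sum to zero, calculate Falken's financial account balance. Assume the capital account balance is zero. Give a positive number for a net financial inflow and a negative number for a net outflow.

174.4

Goods balance = 355.1 - 437.7 = -82.6
Services balance = 262.8 - 323.9 = -61.1
Trade balance (goods + services) = -82.6 + (-61.1) = -143.7
Net primary income = -28.6
Net secondary income = 18.4 - 20.5 = -2.1
Current account = -143.7 + (-28.6) + (-2.1) = -174.4
Financial account = -(-174.4) = 174.4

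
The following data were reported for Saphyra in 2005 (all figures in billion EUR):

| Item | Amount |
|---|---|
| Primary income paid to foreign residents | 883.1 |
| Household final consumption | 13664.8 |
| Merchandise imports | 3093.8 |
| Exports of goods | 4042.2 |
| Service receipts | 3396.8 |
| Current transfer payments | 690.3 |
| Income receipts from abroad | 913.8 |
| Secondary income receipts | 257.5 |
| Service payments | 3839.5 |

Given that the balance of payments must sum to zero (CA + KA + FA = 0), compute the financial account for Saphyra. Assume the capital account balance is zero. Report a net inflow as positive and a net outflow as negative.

Goods balance = 4042.2 - 3093.8 = 948.4
Services balance = 3396.8 - 3839.5 = -442.7
Trade balance (goods + services) = 948.4 + (-442.7) = 505.7
Net primary income = 913.8 - 883.1 = 30.7
Net secondary income = 257.5 - 690.3 = -432.8
Current account = 505.7 + 30.7 + (-432.8) = 103.6
Financial account = -(103.6) = -103.6

-103.6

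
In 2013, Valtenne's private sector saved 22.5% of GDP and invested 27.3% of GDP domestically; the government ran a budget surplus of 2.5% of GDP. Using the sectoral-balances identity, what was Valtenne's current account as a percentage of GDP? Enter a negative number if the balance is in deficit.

-2.3

By the sectoral-balances identity, CA = (S_private - I) + (T - G).
Private balance = 22.5 - 27.3 = -4.8
Government balance (T - G) = 2.5
CA = -4.8 + 2.5 = -2.3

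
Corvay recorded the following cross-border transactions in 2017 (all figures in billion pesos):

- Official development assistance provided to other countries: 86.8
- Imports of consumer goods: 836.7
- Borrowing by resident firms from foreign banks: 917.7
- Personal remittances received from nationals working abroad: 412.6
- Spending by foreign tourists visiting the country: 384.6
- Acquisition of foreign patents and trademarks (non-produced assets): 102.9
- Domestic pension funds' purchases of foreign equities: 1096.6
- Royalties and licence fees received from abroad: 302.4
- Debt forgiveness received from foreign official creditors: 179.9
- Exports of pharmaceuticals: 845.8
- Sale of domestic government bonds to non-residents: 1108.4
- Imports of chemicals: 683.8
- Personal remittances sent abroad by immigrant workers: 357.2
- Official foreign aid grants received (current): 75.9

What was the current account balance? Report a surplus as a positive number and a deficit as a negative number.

Goods: 845.8 - 836.7 - 683.8 = -674.7
Services: 384.6 + 302.4 = 687.0
Secondary income: -357.2 - 86.8 + 75.9 + 412.6 = 44.5
Current account = (-674.7) + 687.0 + 44.5 = 56.8
(Excluded from the current account — financial account: borrowing by resident firms from foreign banks 917.7, domestic pension funds' purchases of foreign equities 1096.6, sale of domestic government bonds to non-residents 1108.4; capital account: acquisition of foreign patents and trademarks (non-produced assets) 102.9, debt forgiveness received from foreign official creditors 179.9.)

56.8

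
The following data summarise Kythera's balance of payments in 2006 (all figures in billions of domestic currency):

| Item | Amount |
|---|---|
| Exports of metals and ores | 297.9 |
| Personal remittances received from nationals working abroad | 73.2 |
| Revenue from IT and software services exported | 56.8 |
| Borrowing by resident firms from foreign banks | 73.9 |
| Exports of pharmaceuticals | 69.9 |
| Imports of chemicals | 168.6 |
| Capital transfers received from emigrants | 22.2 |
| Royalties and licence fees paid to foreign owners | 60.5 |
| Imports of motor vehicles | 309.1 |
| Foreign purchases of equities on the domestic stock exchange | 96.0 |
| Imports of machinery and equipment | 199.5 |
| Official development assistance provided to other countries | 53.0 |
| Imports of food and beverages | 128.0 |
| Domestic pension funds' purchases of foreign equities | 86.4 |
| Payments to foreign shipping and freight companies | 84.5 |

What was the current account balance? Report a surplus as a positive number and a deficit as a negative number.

-505.4

Goods: -309.1 - 199.5 + 297.9 - 128.0 + 69.9 - 168.6 = -437.4
Services: 56.8 - 84.5 - 60.5 = -88.2
Secondary income: 73.2 - 53.0 = 20.2
Current account = (-437.4) + (-88.2) + 20.2 = -505.4
(Excluded from the current account — financial account: borrowing by resident firms from foreign banks 73.9, foreign purchases of equities on the domestic stock exchange 96.0, domestic pension funds' purchases of foreign equities 86.4; capital account: capital transfers received from emigrants 22.2.)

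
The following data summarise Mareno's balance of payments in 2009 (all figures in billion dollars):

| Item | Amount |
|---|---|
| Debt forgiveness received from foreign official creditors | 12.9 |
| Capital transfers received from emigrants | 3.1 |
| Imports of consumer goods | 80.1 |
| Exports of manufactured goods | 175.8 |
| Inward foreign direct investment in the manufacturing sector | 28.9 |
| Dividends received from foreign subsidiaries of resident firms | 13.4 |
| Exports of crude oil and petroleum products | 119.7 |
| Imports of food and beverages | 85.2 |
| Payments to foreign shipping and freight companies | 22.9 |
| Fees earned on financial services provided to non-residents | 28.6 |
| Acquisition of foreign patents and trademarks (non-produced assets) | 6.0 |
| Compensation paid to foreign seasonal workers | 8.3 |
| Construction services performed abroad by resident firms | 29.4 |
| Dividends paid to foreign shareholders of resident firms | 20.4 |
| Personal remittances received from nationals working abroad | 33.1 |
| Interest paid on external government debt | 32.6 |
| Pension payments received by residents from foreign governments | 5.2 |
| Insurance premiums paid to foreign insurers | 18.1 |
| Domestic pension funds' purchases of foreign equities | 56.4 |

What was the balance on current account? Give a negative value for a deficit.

137.6

Goods: -80.1 + 175.8 + 119.7 - 85.2 = 130.2
Services: 28.6 + 29.4 - 22.9 - 18.1 = 17.0
Primary income: 13.4 - 8.3 - 20.4 - 32.6 = -47.9
Secondary income: 5.2 + 33.1 = 38.3
Current account = 130.2 + 17.0 + (-47.9) + 38.3 = 137.6
(Excluded from the current account — capital account: debt forgiveness received from foreign official creditors 12.9, capital transfers received from emigrants 3.1, acquisition of foreign patents and trademarks (non-produced assets) 6.0; financial account: inward foreign direct investment in the manufacturing sector 28.9, domestic pension funds' purchases of foreign equities 56.4.)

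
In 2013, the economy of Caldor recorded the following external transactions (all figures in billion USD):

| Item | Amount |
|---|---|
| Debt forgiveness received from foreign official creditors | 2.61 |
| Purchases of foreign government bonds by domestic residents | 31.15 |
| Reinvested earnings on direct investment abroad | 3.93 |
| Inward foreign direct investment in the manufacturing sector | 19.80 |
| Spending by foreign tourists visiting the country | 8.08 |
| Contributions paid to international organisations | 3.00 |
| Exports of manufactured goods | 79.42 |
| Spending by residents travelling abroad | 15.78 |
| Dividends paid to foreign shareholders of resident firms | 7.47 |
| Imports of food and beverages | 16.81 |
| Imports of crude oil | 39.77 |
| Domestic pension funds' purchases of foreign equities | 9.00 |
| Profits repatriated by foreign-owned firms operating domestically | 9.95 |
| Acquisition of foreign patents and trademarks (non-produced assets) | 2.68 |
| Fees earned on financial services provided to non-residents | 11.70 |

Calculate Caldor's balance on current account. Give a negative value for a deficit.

Goods: -16.81 - 39.77 + 79.42 = 22.84
Services: -15.78 + 8.08 + 11.70 = 4.00
Primary income: -9.95 + 3.93 - 7.47 = -13.49
Secondary income: -3.00
Current account = 22.84 + 4.00 + (-13.49) + (-3.00) = 10.35
(Excluded from the current account — capital account: debt forgiveness received from foreign official creditors 2.61, acquisition of foreign patents and trademarks (non-produced assets) 2.68; financial account: purchases of foreign government bonds by domestic residents 31.15, inward foreign direct investment in the manufacturing sector 19.80, domestic pension funds' purchases of foreign equities 9.00.)

10.35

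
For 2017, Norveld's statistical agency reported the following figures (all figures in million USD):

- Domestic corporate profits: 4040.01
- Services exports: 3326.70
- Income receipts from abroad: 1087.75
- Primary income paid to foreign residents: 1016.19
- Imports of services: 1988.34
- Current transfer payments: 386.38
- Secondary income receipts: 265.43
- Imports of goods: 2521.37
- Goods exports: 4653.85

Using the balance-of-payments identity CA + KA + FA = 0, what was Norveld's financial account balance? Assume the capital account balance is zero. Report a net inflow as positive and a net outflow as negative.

Goods balance = 4653.85 - 2521.37 = 2132.48
Services balance = 3326.70 - 1988.34 = 1338.36
Trade balance (goods + services) = 2132.48 + 1338.36 = 3470.84
Net primary income = 1087.75 - 1016.19 = 71.56
Net secondary income = 265.43 - 386.38 = -120.95
Current account = 3470.84 + 71.56 + (-120.95) = 3421.45
Financial account = -(3421.45) = -3421.45

-3421.45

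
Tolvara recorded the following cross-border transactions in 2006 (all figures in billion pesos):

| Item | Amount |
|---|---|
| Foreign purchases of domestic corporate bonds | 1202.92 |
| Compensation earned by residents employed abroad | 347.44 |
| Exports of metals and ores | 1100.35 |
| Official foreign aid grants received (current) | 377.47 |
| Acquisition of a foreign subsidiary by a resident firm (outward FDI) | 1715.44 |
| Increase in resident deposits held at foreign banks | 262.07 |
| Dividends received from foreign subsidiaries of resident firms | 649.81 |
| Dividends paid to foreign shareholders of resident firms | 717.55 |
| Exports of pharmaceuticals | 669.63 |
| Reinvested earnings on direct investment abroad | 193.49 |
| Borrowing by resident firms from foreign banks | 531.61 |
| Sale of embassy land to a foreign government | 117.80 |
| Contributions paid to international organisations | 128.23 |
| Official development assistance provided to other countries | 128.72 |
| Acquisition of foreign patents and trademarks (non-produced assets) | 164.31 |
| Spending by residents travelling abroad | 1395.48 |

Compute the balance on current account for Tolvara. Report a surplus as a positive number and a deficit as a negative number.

Goods: 1100.35 + 669.63 = 1769.98
Services: -1395.48
Primary income: 649.81 + 347.44 + 193.49 - 717.55 = 473.19
Secondary income: 377.47 - 128.72 - 128.23 = 120.52
Current account = 1769.98 + (-1395.48) + 473.19 + 120.52 = 968.21
(Excluded from the current account — financial account: foreign purchases of domestic corporate bonds 1202.92, acquisition of a foreign subsidiary by a resident firm (outward FDI) 1715.44, increase in resident deposits held at foreign banks 262.07, borrowing by resident firms from foreign banks 531.61; capital account: sale of embassy land to a foreign government 117.80, acquisition of foreign patents and trademarks (non-produced assets) 164.31.)

968.21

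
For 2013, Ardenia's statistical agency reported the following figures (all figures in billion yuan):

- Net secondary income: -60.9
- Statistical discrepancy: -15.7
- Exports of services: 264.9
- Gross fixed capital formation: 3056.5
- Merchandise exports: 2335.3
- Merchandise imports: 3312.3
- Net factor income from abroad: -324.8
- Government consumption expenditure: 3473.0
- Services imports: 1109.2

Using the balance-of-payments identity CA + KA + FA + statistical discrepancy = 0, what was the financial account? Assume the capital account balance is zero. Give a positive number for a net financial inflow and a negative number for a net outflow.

2222.7

Goods balance = 2335.3 - 3312.3 = -977.0
Services balance = 264.9 - 1109.2 = -844.3
Trade balance (goods + services) = -977.0 + (-844.3) = -1821.3
Net primary income = -324.8
Net secondary income = -60.9
Current account = -1821.3 + (-324.8) + (-60.9) = -2207.0
Financial account = -(-2207.0 + (-15.7)) = 2222.7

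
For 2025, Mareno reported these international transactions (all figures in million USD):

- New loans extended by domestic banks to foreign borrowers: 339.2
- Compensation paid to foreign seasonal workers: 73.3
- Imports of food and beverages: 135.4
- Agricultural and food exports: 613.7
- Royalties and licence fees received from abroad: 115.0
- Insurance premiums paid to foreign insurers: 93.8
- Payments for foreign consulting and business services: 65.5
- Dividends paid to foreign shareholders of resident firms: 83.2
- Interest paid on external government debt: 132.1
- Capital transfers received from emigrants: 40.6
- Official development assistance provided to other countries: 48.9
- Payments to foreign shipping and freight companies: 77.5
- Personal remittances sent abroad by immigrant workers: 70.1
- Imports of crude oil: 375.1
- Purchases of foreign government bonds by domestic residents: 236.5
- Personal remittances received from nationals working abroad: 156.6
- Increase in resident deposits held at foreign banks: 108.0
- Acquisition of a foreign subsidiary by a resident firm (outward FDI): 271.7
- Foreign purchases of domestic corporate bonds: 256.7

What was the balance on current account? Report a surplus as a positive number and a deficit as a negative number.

-269.6

Goods: 613.7 - 135.4 - 375.1 = 103.2
Services: 115.0 - 65.5 - 93.8 - 77.5 = -121.8
Primary income: -83.2 - 73.3 - 132.1 = -288.6
Secondary income: 156.6 - 48.9 - 70.1 = 37.6
Current account = 103.2 + (-121.8) + (-288.6) + 37.6 = -269.6
(Excluded from the current account — financial account: new loans extended by domestic banks to foreign borrowers 339.2, purchases of foreign government bonds by domestic residents 236.5, increase in resident deposits held at foreign banks 108.0, acquisition of a foreign subsidiary by a resident firm (outward FDI) 271.7, foreign purchases of domestic corporate bonds 256.7; capital account: capital transfers received from emigrants 40.6.)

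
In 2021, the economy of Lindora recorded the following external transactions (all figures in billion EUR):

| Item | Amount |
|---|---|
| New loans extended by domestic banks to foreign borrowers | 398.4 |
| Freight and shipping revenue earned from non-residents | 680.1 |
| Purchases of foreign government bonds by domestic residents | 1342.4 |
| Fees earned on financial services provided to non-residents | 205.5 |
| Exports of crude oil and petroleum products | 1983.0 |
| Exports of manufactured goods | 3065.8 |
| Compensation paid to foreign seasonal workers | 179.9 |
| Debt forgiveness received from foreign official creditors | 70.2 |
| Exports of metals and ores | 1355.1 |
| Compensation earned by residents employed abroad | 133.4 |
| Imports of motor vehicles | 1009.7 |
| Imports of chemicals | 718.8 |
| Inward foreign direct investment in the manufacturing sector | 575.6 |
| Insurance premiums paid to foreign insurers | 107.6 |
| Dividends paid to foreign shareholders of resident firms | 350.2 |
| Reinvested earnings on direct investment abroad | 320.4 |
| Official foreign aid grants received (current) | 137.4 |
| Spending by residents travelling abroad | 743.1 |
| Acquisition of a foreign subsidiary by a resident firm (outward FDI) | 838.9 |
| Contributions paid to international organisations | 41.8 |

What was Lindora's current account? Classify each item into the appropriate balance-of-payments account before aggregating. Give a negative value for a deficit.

4729.6

Goods: 1983.0 + 3065.8 - 718.8 + 1355.1 - 1009.7 = 4675.4
Services: -107.6 + 205.5 - 743.1 + 680.1 = 34.9
Primary income: 133.4 - 350.2 + 320.4 - 179.9 = -76.3
Secondary income: 137.4 - 41.8 = 95.6
Current account = 4675.4 + 34.9 + (-76.3) + 95.6 = 4729.6
(Excluded from the current account — financial account: new loans extended by domestic banks to foreign borrowers 398.4, purchases of foreign government bonds by domestic residents 1342.4, inward foreign direct investment in the manufacturing sector 575.6, acquisition of a foreign subsidiary by a resident firm (outward FDI) 838.9; capital account: debt forgiveness received from foreign official creditors 70.2.)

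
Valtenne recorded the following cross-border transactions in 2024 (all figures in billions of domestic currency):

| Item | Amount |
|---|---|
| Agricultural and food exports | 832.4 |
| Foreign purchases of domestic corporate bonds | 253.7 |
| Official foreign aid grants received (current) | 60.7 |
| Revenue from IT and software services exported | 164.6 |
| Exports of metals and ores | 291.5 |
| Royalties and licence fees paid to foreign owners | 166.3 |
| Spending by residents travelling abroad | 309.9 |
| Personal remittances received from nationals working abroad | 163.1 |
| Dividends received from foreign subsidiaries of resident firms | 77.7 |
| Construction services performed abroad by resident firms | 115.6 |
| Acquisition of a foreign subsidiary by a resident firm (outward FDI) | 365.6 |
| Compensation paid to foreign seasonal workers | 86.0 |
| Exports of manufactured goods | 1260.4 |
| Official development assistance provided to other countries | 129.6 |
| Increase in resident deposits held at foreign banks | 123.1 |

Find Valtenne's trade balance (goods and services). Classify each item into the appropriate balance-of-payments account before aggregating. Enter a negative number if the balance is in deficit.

2188.3

Goods: 1260.4 + 291.5 + 832.4 = 2384.3
Services: -166.3 + 164.6 - 309.9 + 115.6 = -196.0
Trade balance = 2384.3 + (-196.0) = 2188.3
(Excluded from the trade balance — financial account: foreign purchases of domestic corporate bonds 253.7, acquisition of a foreign subsidiary by a resident firm (outward FDI) 365.6, increase in resident deposits held at foreign banks 123.1; secondary income: official foreign aid grants received (current) 60.7, personal remittances received from nationals working abroad 163.1, official development assistance provided to other countries 129.6; primary income: dividends received from foreign subsidiaries of resident firms 77.7, compensation paid to foreign seasonal workers 86.0.)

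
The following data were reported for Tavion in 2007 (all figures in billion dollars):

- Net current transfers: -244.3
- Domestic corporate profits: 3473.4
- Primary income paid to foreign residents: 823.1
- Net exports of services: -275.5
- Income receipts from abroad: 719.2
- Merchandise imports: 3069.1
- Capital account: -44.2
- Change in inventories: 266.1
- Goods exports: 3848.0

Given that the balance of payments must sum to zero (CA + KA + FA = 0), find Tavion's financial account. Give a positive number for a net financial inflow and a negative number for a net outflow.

Goods balance = 3848.0 - 3069.1 = 778.9
Services balance = -275.5
Trade balance (goods + services) = 778.9 + (-275.5) = 503.4
Net primary income = 719.2 - 823.1 = -103.9
Net secondary income = -244.3
Current account = 503.4 + (-103.9) + (-244.3) = 155.2
Financial account = -(155.2 + (-44.2)) = -111.0

-111.0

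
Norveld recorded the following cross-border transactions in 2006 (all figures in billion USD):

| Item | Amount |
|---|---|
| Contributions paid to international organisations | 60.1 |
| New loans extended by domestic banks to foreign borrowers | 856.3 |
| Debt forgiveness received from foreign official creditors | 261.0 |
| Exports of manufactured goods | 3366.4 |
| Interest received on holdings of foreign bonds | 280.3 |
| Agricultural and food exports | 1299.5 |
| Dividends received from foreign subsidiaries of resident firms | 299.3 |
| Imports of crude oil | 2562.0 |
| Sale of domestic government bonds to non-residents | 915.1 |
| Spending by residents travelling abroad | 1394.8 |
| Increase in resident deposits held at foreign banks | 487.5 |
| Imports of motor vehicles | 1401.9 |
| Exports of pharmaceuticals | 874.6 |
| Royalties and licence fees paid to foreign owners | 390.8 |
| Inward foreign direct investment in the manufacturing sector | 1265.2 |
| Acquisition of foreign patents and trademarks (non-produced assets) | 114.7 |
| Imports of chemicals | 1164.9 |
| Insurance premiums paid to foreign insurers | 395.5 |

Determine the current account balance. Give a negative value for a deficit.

Goods: -2562.0 + 1299.5 + 874.6 - 1401.9 + 3366.4 - 1164.9 = 411.7
Services: -395.5 - 390.8 - 1394.8 = -2181.1
Primary income: 280.3 + 299.3 = 579.6
Secondary income: -60.1
Current account = 411.7 + (-2181.1) + 579.6 + (-60.1) = -1249.9
(Excluded from the current account — financial account: new loans extended by domestic banks to foreign borrowers 856.3, sale of domestic government bonds to non-residents 915.1, increase in resident deposits held at foreign banks 487.5, inward foreign direct investment in the manufacturing sector 1265.2; capital account: debt forgiveness received from foreign official creditors 261.0, acquisition of foreign patents and trademarks (non-produced assets) 114.7.)

-1249.9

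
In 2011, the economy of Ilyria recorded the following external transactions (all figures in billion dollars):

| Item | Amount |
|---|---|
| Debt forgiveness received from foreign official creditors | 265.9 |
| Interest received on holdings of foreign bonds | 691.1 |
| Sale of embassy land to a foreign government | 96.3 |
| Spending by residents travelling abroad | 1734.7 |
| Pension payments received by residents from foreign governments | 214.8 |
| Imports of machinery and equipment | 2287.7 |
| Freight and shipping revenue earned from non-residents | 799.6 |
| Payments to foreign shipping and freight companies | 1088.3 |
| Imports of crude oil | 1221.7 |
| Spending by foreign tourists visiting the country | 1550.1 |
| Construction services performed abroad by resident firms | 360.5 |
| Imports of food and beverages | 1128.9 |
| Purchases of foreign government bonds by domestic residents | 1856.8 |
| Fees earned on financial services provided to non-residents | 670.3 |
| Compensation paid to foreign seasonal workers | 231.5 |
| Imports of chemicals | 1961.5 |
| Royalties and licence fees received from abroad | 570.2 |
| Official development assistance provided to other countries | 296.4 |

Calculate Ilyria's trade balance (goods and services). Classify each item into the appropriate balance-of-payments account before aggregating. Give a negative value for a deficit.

-5472.1

Goods: -1961.5 - 1221.7 - 1128.9 - 2287.7 = -6599.8
Services: 799.6 + 360.5 + 670.3 + 570.2 - 1088.3 + 1550.1 - 1734.7 = 1127.7
Trade balance = -6599.8 + 1127.7 = -5472.1
(Excluded from the trade balance — capital account: debt forgiveness received from foreign official creditors 265.9, sale of embassy land to a foreign government 96.3; primary income: interest received on holdings of foreign bonds 691.1, compensation paid to foreign seasonal workers 231.5; secondary income: pension payments received by residents from foreign governments 214.8, official development assistance provided to other countries 296.4; financial account: purchases of foreign government bonds by domestic residents 1856.8.)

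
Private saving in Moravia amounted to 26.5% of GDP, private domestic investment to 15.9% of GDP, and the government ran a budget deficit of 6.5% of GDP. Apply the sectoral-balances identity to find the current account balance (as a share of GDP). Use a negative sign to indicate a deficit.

By the sectoral-balances identity, CA = (S_private - I) + (T - G).
Private balance = 26.5 - 15.9 = 10.6
Government balance (T - G) = -6.5
CA = 10.6 + (-6.5) = 4.1

4.1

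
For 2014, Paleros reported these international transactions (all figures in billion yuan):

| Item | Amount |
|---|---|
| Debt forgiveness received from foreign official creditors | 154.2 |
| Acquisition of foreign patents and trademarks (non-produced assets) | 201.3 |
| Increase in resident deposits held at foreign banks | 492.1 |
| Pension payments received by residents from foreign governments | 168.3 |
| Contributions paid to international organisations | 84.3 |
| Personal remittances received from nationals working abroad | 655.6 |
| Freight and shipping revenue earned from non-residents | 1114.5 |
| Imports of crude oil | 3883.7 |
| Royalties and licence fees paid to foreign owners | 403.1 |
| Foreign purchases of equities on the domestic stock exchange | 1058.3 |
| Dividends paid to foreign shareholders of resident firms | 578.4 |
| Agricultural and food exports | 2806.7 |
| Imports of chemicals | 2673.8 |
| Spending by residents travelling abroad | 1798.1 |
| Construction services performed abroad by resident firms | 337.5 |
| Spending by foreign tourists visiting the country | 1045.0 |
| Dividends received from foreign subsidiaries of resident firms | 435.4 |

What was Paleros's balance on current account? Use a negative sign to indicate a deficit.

-2858.4

Goods: -2673.8 + 2806.7 - 3883.7 = -3750.8
Services: -403.1 + 1045.0 + 1114.5 + 337.5 - 1798.1 = 295.8
Primary income: 435.4 - 578.4 = -143.0
Secondary income: -84.3 + 168.3 + 655.6 = 739.6
Current account = (-3750.8) + 295.8 + (-143.0) + 739.6 = -2858.4
(Excluded from the current account — capital account: debt forgiveness received from foreign official creditors 154.2, acquisition of foreign patents and trademarks (non-produced assets) 201.3; financial account: increase in resident deposits held at foreign banks 492.1, foreign purchases of equities on the domestic stock exchange 1058.3.)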